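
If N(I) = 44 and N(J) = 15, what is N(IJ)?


N(IJ) = N(I) * N(J)
= 44 * 15
= 660

660


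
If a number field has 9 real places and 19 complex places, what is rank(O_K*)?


By Dirichlet's unit theorem:
rank = r1 + r2 - 1
= 9 + 19 - 1
= 27

27


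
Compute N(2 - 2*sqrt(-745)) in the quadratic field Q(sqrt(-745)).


N(a + b*sqrt(d)) = a^2 - d*b^2
= (2)^2 - (-745)*(-2)^2
= 4 + 2980
= 2984

2984


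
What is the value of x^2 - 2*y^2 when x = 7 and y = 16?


x^2 - d*y^2
= 7^2 - 2*16^2
= 49 - 512
= -463

-463


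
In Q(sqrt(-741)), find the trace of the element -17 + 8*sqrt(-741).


Tr(a + b*sqrt(d)) = (a + b*sqrt(d)) + (a - b*sqrt(d)) = 2a
= 2 * (-17)
= -34

-34


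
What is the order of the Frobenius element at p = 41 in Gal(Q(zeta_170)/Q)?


The Frobenius at p in Gal(Q(zeta_n)/Q) = (Z/nZ)* is the class of p, so its order is ord_170(41), the smallest k >= 1 with 41^k = 1 mod 170.
n = 170 = 2 * 5 * 17, phi(170) = 64; the order divides phi(n).
Divisors of 64: 1, 2, 4, 8, 16, 32, 64
Repeated squaring mod 170: 41^1 = 41, 41^2 = 151, 41^4 = 21, 41^8 = 101, 41^16 = 1, 41^32 = 1, 41^64 = 1
Test divisors in increasing order:
  k=1: 41^1 = 41 mod 170
  k=2: 41^2 = 151 mod 170
  k=4: 41^4 = 21 mod 170
  k=8: 41^8 = 101 mod 170
  k=16: 41^16 = 1 mod 170  <- first divisor giving 1
Order = 16

16


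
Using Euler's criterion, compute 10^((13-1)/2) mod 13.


p = 13 is prime and the exponent is (p-1)/2 = 6, so by Euler's criterion 10^6 = (10/13) = +1 or -1 mod 13.
Compute by square-and-multiply:
  6 = 4 + 2 (binary 110)
  Repeated squaring mod 13: 10^1 = 10, 10^2 = 9, 10^4 = 3
  10^6 = 10^4 * 10^2 = 3 * 9 mod 13
    3 * 9 = 27 = 1 mod 13
  10^6 = 1 mod 13
Result 1: 10 is a quadratic residue mod 13.
10^6 mod 13 = 1

1


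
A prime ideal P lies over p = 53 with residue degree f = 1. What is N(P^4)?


N(P^a) = p^(a*f)
= 53^(4*1)
= 53^4
= 7890481

7890481


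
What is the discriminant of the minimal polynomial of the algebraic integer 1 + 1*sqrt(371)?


The element 1 + 1*sqrt(371) has minimal polynomial:
x^2 - 2*x - 370
Discriminant = (-2)^2 - 4*(-370)
= 4 + 1480
= 1484

1484


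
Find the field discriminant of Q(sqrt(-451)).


For K = Q(sqrt(d)) with d squarefree: disc(K) = d if d = 1 mod 4, and disc(K) = 4d if d = 2 or 3 mod 4.
Here d = -451, and d mod 4 = 1.
d = 1 mod 4 (O_K = Z[(1+sqrt(d))/2]), so disc(K) = d = -451

-451


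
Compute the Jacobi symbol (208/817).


Compute (208/817) via quadratic reciprocity:
  pull out 2: (2/817) = +1  (since 817 mod 8 = 1)
  pull out 2: (2/817) = +1  (since 817 mod 8 = 1)
  pull out 2: (2/817) = +1  (since 817 mod 8 = 1)
  pull out 2: (2/817) = +1  (since 817 mod 8 = 1)
  reciprocity: (13/817) -> +(817/13)
  reduce: (11/13)
  reciprocity: (11/13) -> +(13/11)
  reduce: (2/11)
  pull out 2: (2/11) = -1  (since 11 mod 8 = 3)
  (1/11) = 1
Product of signs = -1

-1


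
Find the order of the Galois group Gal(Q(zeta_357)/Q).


|Gal(Q(zeta_357)/Q)| = phi(357)
= 192

192


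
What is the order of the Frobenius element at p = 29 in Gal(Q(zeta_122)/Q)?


The Frobenius at p in Gal(Q(zeta_n)/Q) = (Z/nZ)* is the class of p, so its order is ord_122(29), the smallest k >= 1 with 29^k = 1 mod 122.
n = 122 = 2 * 61, phi(122) = 60; the order divides phi(n).
Divisors of 60: 1, 2, 3, 4, 5, 6, 10, 12, 15, 20, 30, 60
Repeated squaring mod 122: 29^1 = 29, 29^2 = 109, 29^4 = 47, 29^8 = 13, 29^16 = 47, 29^32 = 13
Test divisors in increasing order:
  k=1: 29^1 = 29 mod 122
  k=2: 29^2 = 109 mod 122
  k=3: 29^3 = 109 * 29 = 111 mod 122
  k=4: 29^4 = 47 mod 122
  k=5: 29^5 = 47 * 29 = 21 mod 122
  k=6: 29^6 = 47 * 109 = 121 mod 122
  k=10: 29^10 = 13 * 109 = 75 mod 122
  k=12: 29^12 = 13 * 47 = 1 mod 122  <- first divisor giving 1
Order = 12

12


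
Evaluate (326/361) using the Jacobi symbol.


Compute (326/361) via quadratic reciprocity:
  pull out 2: (2/361) = +1  (since 361 mod 8 = 1)
  reciprocity: (163/361) -> +(361/163)
  reduce: (35/163)
  reciprocity: (35/163) -> -(163/35)
  reduce: (23/35)
  reciprocity: (23/35) -> -(35/23)
  reduce: (12/23)
  pull out 2: (2/23) = +1  (since 23 mod 8 = 7)
  pull out 2: (2/23) = +1  (since 23 mod 8 = 7)
  reciprocity: (3/23) -> -(23/3)
  reduce: (2/3)
  pull out 2: (2/3) = -1  (since 3 mod 8 = 3)
  (1/3) = 1
Product of signs = 1

1


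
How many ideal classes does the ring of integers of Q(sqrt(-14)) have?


K = Q(sqrt(-14)). d mod 4 = 2, so D = disc(K) = 4d = -56
h(K) equals the number of primitive reduced positive-definite forms (a, b, c) = a*x^2 + b*x*y + c*y^2 with b^2 - 4ac = D,
where reduced means |b| <= a <= c, with b >= 0 whenever |b| = a or a = c, and primitive means gcd(a, b, c) = 1.
Reduced forces 3a^2 <= |D| = 56, so 1 <= a <= 4; b must have the parity of D, and c = (b^2 - D)/(4a) must be an integer >= a.
Enumerate a = 1..4, b in [-a, a]:
  a=1: (1, 0, 14)  [1]
  a=2: (2, 0, 7)  [1]
  a=3: (3, -2, 5), (3, 2, 5)  [2]
  a=4: none
Total reduced forms: 1 + 1 + 2 = 4
h = 4

4


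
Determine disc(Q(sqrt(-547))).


For K = Q(sqrt(d)) with d squarefree: disc(K) = d if d = 1 mod 4, and disc(K) = 4d if d = 2 or 3 mod 4.
Here d = -547, and d mod 4 = 1.
d = 1 mod 4 (O_K = Z[(1+sqrt(d))/2]), so disc(K) = d = -547

-547


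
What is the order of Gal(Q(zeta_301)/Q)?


|Gal(Q(zeta_301)/Q)| = phi(301)
= 252

252


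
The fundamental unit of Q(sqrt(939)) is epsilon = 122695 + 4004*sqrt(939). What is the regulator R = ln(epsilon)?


epsilon = 122695 + 4004*sqrt(939)
= 245390.0000
R = ln(245390.0000)
= 12.4106

12.4106


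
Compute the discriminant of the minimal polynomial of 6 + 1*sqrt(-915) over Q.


The element 6 + 1*sqrt(-915) has minimal polynomial:
x^2 - 12*x + 951
Discriminant = (-12)^2 - 4*(951)
= 144 - 3804
= -3660

-3660


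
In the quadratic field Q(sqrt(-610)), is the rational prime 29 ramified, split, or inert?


K = Q(sqrt(-610)). Since d mod 4 = 2, disc(K) = -2440.
Check p | disc: -2440 mod 29 = 25.
p does not divide disc. Compute Legendre symbol (d/p):
28^((29-1)/2) mod 29 = 1
(d/p) = 1, so p splits: (p) = P*P' with e=1, f=1, g=2.
Therefore p is split.

split


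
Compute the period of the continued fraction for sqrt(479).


Run the CF algorithm for sqrt(479).
a_0 = floor(sqrt(479)) = 21; set m_0=0, q_0=1.
Recurrence: m' = q*a - m,  q' = (d - m'^2)/q,  a' = floor((a_0 + m')/q').
  step 1: m=21, q=38, a=1
  step 2: m=17, q=5, a=7
  step 3: m=18, q=31, a=1
  step 4: m=13, q=10, a=3
  step 5: m=17, q=19, a=2
  step 6: m=21, q=2, a=21
  step 7: m=21, q=19, a=2
  step 8: m=17, q=10, a=3
  step 9: m=13, q=31, a=1
  step 10: m=18, q=5, a=7
  step 11: m=17, q=38, a=1
  step 12: m=21, q=1, a=42
a_12 = 2*a_0 = 42, so the period closes here.
sqrt(479) = [21; 1, 7, 1, 3, 2, 21, 2, 3, 1, 7, 1, 42]
Period length = 12

12


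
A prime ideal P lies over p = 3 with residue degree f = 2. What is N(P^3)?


N(P^a) = p^(a*f)
= 3^(3*2)
= 3^6
= 729

729


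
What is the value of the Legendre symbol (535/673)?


p = 673 is prime, so compute (535/673) with the reciprocity algorithm (Jacobi-symbol steps: pull out 2s via (2/n), flip via reciprocity, reduce):
  reciprocity: (535/673) -> +(673/535)
  reduce: (138/535)
  pull out 2: (2/535) = +1  (since 535 mod 8 = 7)
  reciprocity: (69/535) -> +(535/69)
  reduce: (52/69)
  pull out 2: (2/69) = -1  (since 69 mod 8 = 5)
  pull out 2: (2/69) = -1  (since 69 mod 8 = 5)
  reciprocity: (13/69) -> +(69/13)
  reduce: (4/13)
  pull out 2: (2/13) = -1  (since 13 mod 8 = 5)
  pull out 2: (2/13) = -1  (since 13 mod 8 = 5)
  (1/13) = 1
Product of signs = 1
(535/673) = 1

1


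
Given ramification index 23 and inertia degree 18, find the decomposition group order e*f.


|D_P| = e * f
= 23 * 18
= 414

414


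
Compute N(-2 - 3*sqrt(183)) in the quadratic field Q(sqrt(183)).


N(a + b*sqrt(d)) = a^2 - d*b^2
= (-2)^2 - (183)*(-3)^2
= 4 - 1647
= -1643

-1643


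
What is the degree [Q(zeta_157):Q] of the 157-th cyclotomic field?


The degree equals Euler's totient phi(157).
157 = 157
phi(157) = 156

156


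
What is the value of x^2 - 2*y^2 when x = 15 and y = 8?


x^2 - d*y^2
= 15^2 - 2*8^2
= 225 - 128
= 97

97


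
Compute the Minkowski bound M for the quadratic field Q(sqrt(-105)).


d = -105, d mod 4 = 3, so disc(K) = 4d = -420; |disc(K)| = 420
Imaginary quadratic field, so n = 2, s = r2 = 1, r1 = 0
M = (n!/n^n) * (4/pi)^s * sqrt(|disc(K)|) = (2!/2^2) * (4/pi)^1 * sqrt(420)
= 0.5 * 1.273240 * 20.493902
= 13.0468

13.0468


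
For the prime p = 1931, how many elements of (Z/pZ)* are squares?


For prime p, the number of non-zero quadratic residues is (p-1)/2.
= (1931-1)/2
= 965

965


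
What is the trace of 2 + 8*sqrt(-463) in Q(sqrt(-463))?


Tr(a + b*sqrt(d)) = (a + b*sqrt(d)) + (a - b*sqrt(d)) = 2a
= 2 * (2)
= 4

4


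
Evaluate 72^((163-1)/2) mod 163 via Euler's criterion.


p = 163 is prime and the exponent is (p-1)/2 = 81, so by Euler's criterion 72^81 = (72/163) = +1 or -1 mod 163.
Compute by square-and-multiply:
  81 = 64 + 16 + 1 (binary 1010001)
  Repeated squaring mod 163: 72^1 = 72, 72^2 = 131, 72^4 = 46, 72^8 = 160, 72^16 = 9, 72^32 = 81, 72^64 = 41
  72^81 = 72^64 * 72^16 * 72^1 = 41 * 9 * 72 mod 163
    41 * 9 = 369 = 43 mod 163
    43 * 72 = 3096 = 162 mod 163
  72^81 = 162 mod 163
Result 162 = p - 1 = -1 mod 163: 72 is a quadratic non-residue mod 163. As a residue in [0, p-1] the value is 162.
72^81 mod 163 = 162

162


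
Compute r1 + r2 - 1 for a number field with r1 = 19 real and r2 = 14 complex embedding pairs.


By Dirichlet's unit theorem:
rank = r1 + r2 - 1
= 19 + 14 - 1
= 32

32


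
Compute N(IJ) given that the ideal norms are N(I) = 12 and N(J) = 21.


N(IJ) = N(I) * N(J)
= 12 * 21
= 252

252


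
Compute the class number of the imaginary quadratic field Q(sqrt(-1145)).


K = Q(sqrt(-1145)). d mod 4 = 3, so D = disc(K) = 4d = -4580
h(K) equals the number of primitive reduced positive-definite forms (a, b, c) = a*x^2 + b*x*y + c*y^2 with b^2 - 4ac = D,
where reduced means |b| <= a <= c, with b >= 0 whenever |b| = a or a = c, and primitive means gcd(a, b, c) = 1.
Reduced forces 3a^2 <= |D| = 4580, so 1 <= a <= 39; b must have the parity of D, and c = (b^2 - D)/(4a) must be an integer >= a.
Enumerate a = 1..39, b in [-a, a]:
  a=1: (1, 0, 1145)  [1]
  a=2: (2, 2, 573)  [1]
  a=3: (3, -2, 382), (3, 2, 382)  [2]
  a=4: none
  a=5: (5, 0, 229)  [1]
  a=6: (6, -2, 191), (6, 2, 191)  [2]
  a=7..8: none
  a=9: (9, -8, 129), (9, 8, 129)  [2]
  a=10: (10, 10, 117)  [1]
  a=11..12: none
  a=13: (13, -10, 90), (13, 10, 90)  [2]
  a=14: none
  a=15: (15, -10, 78), (15, 10, 78)  [2]
  a=16..17: none
  a=18: (18, -10, 65), (18, 10, 65)  [2]
  a=19..25: none
  a=26: (26, -10, 45), (26, 10, 45)  [2]
  a=27: (27, -8, 43), (27, 8, 43)  [2]
  a=28..29: none
  a=30: (30, -10, 39), (30, 10, 39)  [2]
  a=31: (31, -16, 39), (31, 16, 39)  [2]
  a=32..39: none
Total reduced forms: 1 + 1 + 2 + 1 + 2 + 2 + 1 + 2 + 2 + 2 + 2 + 2 + 2 + 2 = 24
h = 24

24


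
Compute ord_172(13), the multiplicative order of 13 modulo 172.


We want ord_172(13), the smallest k >= 1 with 13^k = 1 mod 172.
n = 172 = 2^2 * 43, phi(172) = 84; the order divides phi(n).
Divisors of 84: 1, 2, 3, 4, 6, 7, 12, 14, 21, 28, 42, 84
Repeated squaring mod 172: 13^1 = 13, 13^2 = 169, 13^4 = 9, 13^8 = 81, 13^16 = 25, 13^32 = 109, 13^64 = 13
Test divisors in increasing order:
  k=1: 13^1 = 13 mod 172
  k=2: 13^2 = 169 mod 172
  k=3: 13^3 = 169 * 13 = 133 mod 172
  k=4: 13^4 = 9 mod 172
  k=6: 13^6 = 9 * 169 = 145 mod 172
  k=7: 13^7 = 9 * 169 * 13 = 165 mod 172
  k=12: 13^12 = 81 * 9 = 41 mod 172
  k=14: 13^14 = 81 * 9 * 169 = 49 mod 172
  k=21: 13^21 = 25 * 9 * 13 = 1 mod 172  <- first divisor giving 1
Order = 21

21


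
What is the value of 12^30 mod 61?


p = 61 is prime and the exponent is (p-1)/2 = 30, so by Euler's criterion 12^30 = (12/61) = +1 or -1 mod 61.
Compute by square-and-multiply:
  30 = 16 + 8 + 4 + 2 (binary 11110)
  Repeated squaring mod 61: 12^1 = 12, 12^2 = 22, 12^4 = 57, 12^8 = 16, 12^16 = 12
  12^30 = 12^16 * 12^8 * 12^4 * 12^2 = 12 * 16 * 57 * 22 mod 61
    12 * 16 = 192 = 9 mod 61
    9 * 57 = 513 = 25 mod 61
    25 * 22 = 550 = 1 mod 61
  12^30 = 1 mod 61
Result 1: 12 is a quadratic residue mod 61.
12^30 mod 61 = 1

1


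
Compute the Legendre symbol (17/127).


p = 127 is prime, so compute (17/127) with the reciprocity algorithm (Jacobi-symbol steps: pull out 2s via (2/n), flip via reciprocity, reduce):
  reciprocity: (17/127) -> +(127/17)
  reduce: (8/17)
  pull out 2: (2/17) = +1  (since 17 mod 8 = 1)
  pull out 2: (2/17) = +1  (since 17 mod 8 = 1)
  pull out 2: (2/17) = +1  (since 17 mod 8 = 1)
  (1/17) = 1
Product of signs = 1
(17/127) = 1

1


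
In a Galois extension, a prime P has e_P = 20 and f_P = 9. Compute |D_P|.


|D_P| = e * f
= 20 * 9
= 180

180


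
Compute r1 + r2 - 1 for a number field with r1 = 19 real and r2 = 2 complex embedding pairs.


By Dirichlet's unit theorem:
rank = r1 + r2 - 1
= 19 + 2 - 1
= 20

20


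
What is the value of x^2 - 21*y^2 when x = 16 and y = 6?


x^2 - d*y^2
= 16^2 - 21*6^2
= 256 - 756
= -500

-500


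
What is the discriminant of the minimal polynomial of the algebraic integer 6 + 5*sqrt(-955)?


The element 6 + 5*sqrt(-955) has minimal polynomial:
x^2 - 12*x + 23911
Discriminant = (-12)^2 - 4*(23911)
= 144 - 95644
= -95500

-95500


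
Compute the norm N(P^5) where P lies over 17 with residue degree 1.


N(P^a) = p^(a*f)
= 17^(5*1)
= 17^5
= 1419857

1419857


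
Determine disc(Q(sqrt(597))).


For K = Q(sqrt(d)) with d squarefree: disc(K) = d if d = 1 mod 4, and disc(K) = 4d if d = 2 or 3 mod 4.
Here d = 597, and d mod 4 = 1.
d = 1 mod 4 (O_K = Z[(1+sqrt(d))/2]), so disc(K) = d = 597

597


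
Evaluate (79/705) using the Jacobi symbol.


Compute (79/705) via quadratic reciprocity:
  reciprocity: (79/705) -> +(705/79)
  reduce: (73/79)
  reciprocity: (73/79) -> +(79/73)
  reduce: (6/73)
  pull out 2: (2/73) = +1  (since 73 mod 8 = 1)
  reciprocity: (3/73) -> +(73/3)
  reduce: (1/3)
  (1/3) = 1
Product of signs = 1

1


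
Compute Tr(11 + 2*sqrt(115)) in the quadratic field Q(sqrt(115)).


Tr(a + b*sqrt(d)) = (a + b*sqrt(d)) + (a - b*sqrt(d)) = 2a
= 2 * (11)
= 22

22


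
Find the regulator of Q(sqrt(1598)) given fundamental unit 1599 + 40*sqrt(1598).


epsilon = 1599 + 40*sqrt(1598)
= 3197.9997
R = ln(3197.9997)
= 8.0703

8.0703


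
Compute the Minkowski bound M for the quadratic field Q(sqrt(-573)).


d = -573, d mod 4 = 3, so disc(K) = 4d = -2292; |disc(K)| = 2292
Imaginary quadratic field, so n = 2, s = r2 = 1, r1 = 0
M = (n!/n^n) * (4/pi)^s * sqrt(|disc(K)|) = (2!/2^2) * (4/pi)^1 * sqrt(2292)
= 0.5 * 1.273240 * 47.874837
= 30.4781

30.4781


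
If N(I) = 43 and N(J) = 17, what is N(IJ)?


N(IJ) = N(I) * N(J)
= 43 * 17
= 731

731


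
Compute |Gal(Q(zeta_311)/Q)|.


|Gal(Q(zeta_311)/Q)| = phi(311)
= 310

310


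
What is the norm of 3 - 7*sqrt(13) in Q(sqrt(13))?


N(a + b*sqrt(d)) = a^2 - d*b^2
= (3)^2 - (13)*(-7)^2
= 9 - 637
= -628

-628


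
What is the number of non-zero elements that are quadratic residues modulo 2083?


For prime p, the number of non-zero quadratic residues is (p-1)/2.
= (2083-1)/2
= 1041

1041


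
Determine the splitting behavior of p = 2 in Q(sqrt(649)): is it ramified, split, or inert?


K = Q(sqrt(649)). Since d mod 4 = 1, disc(K) = 649.
Check p | disc: 649 mod 2 = 1.
p=2 does not divide disc (d is 1 mod 4). 2 splits iff d = 1 mod 8.
d mod 8 = 1, so (d/2) = 1.
(d/p) = 1, so p splits: (p) = P*P' with e=1, f=1, g=2.
Therefore p is split.

split


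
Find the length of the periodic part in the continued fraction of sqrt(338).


Run the CF algorithm for sqrt(338).
a_0 = floor(sqrt(338)) = 18; set m_0=0, q_0=1.
Recurrence: m' = q*a - m,  q' = (d - m'^2)/q,  a' = floor((a_0 + m')/q').
  step 1: m=18, q=14, a=2
  step 2: m=10, q=17, a=1
  step 3: m=7, q=17, a=1
  step 4: m=10, q=14, a=2
  step 5: m=18, q=1, a=36
a_5 = 2*a_0 = 36, so the period closes here.
sqrt(338) = [18; 2, 1, 1, 2, 36]
Period length = 5

5


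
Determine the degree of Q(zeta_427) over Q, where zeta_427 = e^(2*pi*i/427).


The degree equals Euler's totient phi(427).
427 = 7 * 61
phi(427) = 360

360


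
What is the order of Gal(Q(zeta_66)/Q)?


|Gal(Q(zeta_66)/Q)| = phi(66)
= 20

20


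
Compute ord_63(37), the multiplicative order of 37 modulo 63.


We want ord_63(37), the smallest k >= 1 with 37^k = 1 mod 63.
n = 63 = 3^2 * 7, phi(63) = 36; the order divides phi(n).
Divisors of 36: 1, 2, 3, 4, 6, 9, 12, 18, 36
Repeated squaring mod 63: 37^1 = 37, 37^2 = 46, 37^4 = 37, 37^8 = 46, 37^16 = 37, 37^32 = 46
Test divisors in increasing order:
  k=1: 37^1 = 37 mod 63
  k=2: 37^2 = 46 mod 63
  k=3: 37^3 = 46 * 37 = 1 mod 63  <- first divisor giving 1
Order = 3

3


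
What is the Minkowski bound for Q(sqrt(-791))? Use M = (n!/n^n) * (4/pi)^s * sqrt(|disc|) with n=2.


d = -791, d mod 4 = 1, so disc(K) = d = -791; |disc(K)| = 791
Imaginary quadratic field, so n = 2, s = r2 = 1, r1 = 0
M = (n!/n^n) * (4/pi)^s * sqrt(|disc(K)|) = (2!/2^2) * (4/pi)^1 * sqrt(791)
= 0.5 * 1.273240 * 28.124722
= 17.9048

17.9048


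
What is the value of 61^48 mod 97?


p = 97 is prime and the exponent is (p-1)/2 = 48, so by Euler's criterion 61^48 = (61/97) = +1 or -1 mod 97.
Compute by square-and-multiply:
  48 = 32 + 16 (binary 110000)
  Repeated squaring mod 97: 61^1 = 61, 61^2 = 35, 61^4 = 61, 61^8 = 35, 61^16 = 61, 61^32 = 35
  61^48 = 61^32 * 61^16 = 35 * 61 mod 97
    35 * 61 = 2135 = 1 mod 97
  61^48 = 1 mod 97
Result 1: 61 is a quadratic residue mod 97.
61^48 mod 97 = 1

1


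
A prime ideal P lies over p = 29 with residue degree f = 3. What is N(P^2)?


N(P^a) = p^(a*f)
= 29^(2*3)
= 29^6
= 594823321

594823321


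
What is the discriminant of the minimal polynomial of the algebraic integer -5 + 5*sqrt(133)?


The element -5 + 5*sqrt(133) has minimal polynomial:
x^2 + 10*x - 3300
Discriminant = (10)^2 - 4*(-3300)
= 100 + 13200
= 13300

13300


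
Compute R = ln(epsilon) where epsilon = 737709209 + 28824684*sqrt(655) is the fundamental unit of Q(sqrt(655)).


epsilon = 737709209 + 28824684*sqrt(655)
= 1.4754e+09
R = ln(1.4754e+09)
= 21.1122

21.1122


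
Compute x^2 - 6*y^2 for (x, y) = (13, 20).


x^2 - d*y^2
= 13^2 - 6*20^2
= 169 - 2400
= -2231

-2231


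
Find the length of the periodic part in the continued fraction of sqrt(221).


Run the CF algorithm for sqrt(221).
a_0 = floor(sqrt(221)) = 14; set m_0=0, q_0=1.
Recurrence: m' = q*a - m,  q' = (d - m'^2)/q,  a' = floor((a_0 + m')/q').
  step 1: m=14, q=25, a=1
  step 2: m=11, q=4, a=6
  step 3: m=13, q=13, a=2
  step 4: m=13, q=4, a=6
  step 5: m=11, q=25, a=1
  step 6: m=14, q=1, a=28
a_6 = 2*a_0 = 28, so the period closes here.
sqrt(221) = [14; 1, 6, 2, 6, 1, 28]
Period length = 6

6


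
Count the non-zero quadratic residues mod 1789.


For prime p, the number of non-zero quadratic residues is (p-1)/2.
= (1789-1)/2
= 894

894


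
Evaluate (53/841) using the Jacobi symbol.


Compute (53/841) via quadratic reciprocity:
  reciprocity: (53/841) -> +(841/53)
  reduce: (46/53)
  pull out 2: (2/53) = -1  (since 53 mod 8 = 5)
  reciprocity: (23/53) -> +(53/23)
  reduce: (7/23)
  reciprocity: (7/23) -> -(23/7)
  reduce: (2/7)
  pull out 2: (2/7) = +1  (since 7 mod 8 = 7)
  (1/7) = 1
Product of signs = 1

1


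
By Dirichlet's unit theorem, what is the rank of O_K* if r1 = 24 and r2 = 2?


By Dirichlet's unit theorem:
rank = r1 + r2 - 1
= 24 + 2 - 1
= 25

25


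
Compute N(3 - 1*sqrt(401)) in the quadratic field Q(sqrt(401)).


N(a + b*sqrt(d)) = a^2 - d*b^2
= (3)^2 - (401)*(-1)^2
= 9 - 401
= -392

-392


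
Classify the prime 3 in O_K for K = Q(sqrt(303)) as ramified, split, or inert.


K = Q(sqrt(303)). Since d mod 4 = 3, disc(K) = 1212.
Check p | disc: 1212 mod 3 = 0.
p divides disc, so p ramifies: (p) = P^2 with e=2, f=1, g=1.
Therefore p is ramified.

ramified


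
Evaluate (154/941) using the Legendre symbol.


p = 941 is prime, so compute (154/941) with the reciprocity algorithm (Jacobi-symbol steps: pull out 2s via (2/n), flip via reciprocity, reduce):
  pull out 2: (2/941) = -1  (since 941 mod 8 = 5)
  reciprocity: (77/941) -> +(941/77)
  reduce: (17/77)
  reciprocity: (17/77) -> +(77/17)
  reduce: (9/17)
  reciprocity: (9/17) -> +(17/9)
  reduce: (8/9)
  pull out 2: (2/9) = +1  (since 9 mod 8 = 1)
  pull out 2: (2/9) = +1  (since 9 mod 8 = 1)
  pull out 2: (2/9) = +1  (since 9 mod 8 = 1)
  (1/9) = 1
Product of signs = -1
(154/941) = -1

-1


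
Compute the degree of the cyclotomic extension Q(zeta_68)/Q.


The degree equals Euler's totient phi(68).
68 = 2^2 * 17
phi(68) = 32

32


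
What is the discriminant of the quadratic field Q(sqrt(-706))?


For K = Q(sqrt(d)) with d squarefree: disc(K) = d if d = 1 mod 4, and disc(K) = 4d if d = 2 or 3 mod 4.
Here d = -706, and d mod 4 = 2.
d = 2 mod 4, not 1 (O_K = Z[sqrt(d)]), so disc(K) = 4d = 4 * (-706) = -2824

-2824


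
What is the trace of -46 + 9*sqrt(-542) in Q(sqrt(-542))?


Tr(a + b*sqrt(d)) = (a + b*sqrt(d)) + (a - b*sqrt(d)) = 2a
= 2 * (-46)
= -92

-92


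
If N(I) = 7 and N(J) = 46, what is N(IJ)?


N(IJ) = N(I) * N(J)
= 7 * 46
= 322

322


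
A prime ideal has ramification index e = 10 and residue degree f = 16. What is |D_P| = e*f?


|D_P| = e * f
= 10 * 16
= 160

160


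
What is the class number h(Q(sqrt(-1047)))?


K = Q(sqrt(-1047)). d mod 4 = 1, so D = disc(K) = d = -1047
h(K) equals the number of primitive reduced positive-definite forms (a, b, c) = a*x^2 + b*x*y + c*y^2 with b^2 - 4ac = D,
where reduced means |b| <= a <= c, with b >= 0 whenever |b| = a or a = c, and primitive means gcd(a, b, c) = 1.
Reduced forces 3a^2 <= |D| = 1047, so 1 <= a <= 18; b must have the parity of D, and c = (b^2 - D)/(4a) must be an integer >= a.
Enumerate a = 1..18, b in [-a, a]:
  a=1: (1, 1, 262)  [1]
  a=2: (2, -1, 131), (2, 1, 131)  [2]
  a=3: (3, 3, 88)  [1]
  a=4: (4, -3, 66), (4, 3, 66)  [2]
  a=5: none
  a=6: (6, -3, 44), (6, 3, 44)  [2]
  a=7: none
  a=8: (8, -3, 33), (8, 3, 33)  [2]
  a=9..10: none
  a=11: (11, -3, 24), (11, 3, 24)  [2]
  a=12: (12, -3, 22), (12, 3, 22)  [2]
  a=13..15: none
  a=16: (16, -13, 19), (16, 13, 19)  [2]
  a=17..18: none
Total reduced forms: 1 + 2 + 1 + 2 + 2 + 2 + 2 + 2 + 2 = 16
h = 16

16


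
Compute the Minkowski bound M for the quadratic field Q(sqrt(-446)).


d = -446, d mod 4 = 2, so disc(K) = 4d = -1784; |disc(K)| = 1784
Imaginary quadratic field, so n = 2, s = r2 = 1, r1 = 0
M = (n!/n^n) * (4/pi)^s * sqrt(|disc(K)|) = (2!/2^2) * (4/pi)^1 * sqrt(1784)
= 0.5 * 1.273240 * 42.237424
= 26.8892

26.8892


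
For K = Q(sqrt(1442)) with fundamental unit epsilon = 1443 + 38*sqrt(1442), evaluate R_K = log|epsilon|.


epsilon = 1443 + 38*sqrt(1442)
= 2885.9997
R = ln(2885.9997)
= 7.9676

7.9676


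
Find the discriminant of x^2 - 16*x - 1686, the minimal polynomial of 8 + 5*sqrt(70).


The element 8 + 5*sqrt(70) has minimal polynomial:
x^2 - 16*x - 1686
Discriminant = (-16)^2 - 4*(-1686)
= 256 + 6744
= 7000

7000


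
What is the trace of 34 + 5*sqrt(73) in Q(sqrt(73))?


Tr(a + b*sqrt(d)) = (a + b*sqrt(d)) + (a - b*sqrt(d)) = 2a
= 2 * (34)
= 68

68


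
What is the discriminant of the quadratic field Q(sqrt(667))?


For K = Q(sqrt(d)) with d squarefree: disc(K) = d if d = 1 mod 4, and disc(K) = 4d if d = 2 or 3 mod 4.
Here d = 667, and d mod 4 = 3.
d = 3 mod 4, not 1 (O_K = Z[sqrt(d)]), so disc(K) = 4d = 4 * (667) = 2668

2668


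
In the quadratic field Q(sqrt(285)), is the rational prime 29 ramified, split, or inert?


K = Q(sqrt(285)). Since d mod 4 = 1, disc(K) = 285.
Check p | disc: 285 mod 29 = 24.
p does not divide disc. Compute Legendre symbol (d/p):
24^((29-1)/2) mod 29 = 1
(d/p) = 1, so p splits: (p) = P*P' with e=1, f=1, g=2.
Therefore p is split.

split


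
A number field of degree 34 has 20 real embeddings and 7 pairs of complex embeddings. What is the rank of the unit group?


By Dirichlet's unit theorem:
rank = r1 + r2 - 1
= 20 + 7 - 1
= 26

26


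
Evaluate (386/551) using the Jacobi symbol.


Compute (386/551) via quadratic reciprocity:
  pull out 2: (2/551) = +1  (since 551 mod 8 = 7)
  reciprocity: (193/551) -> +(551/193)
  reduce: (165/193)
  reciprocity: (165/193) -> +(193/165)
  reduce: (28/165)
  pull out 2: (2/165) = -1  (since 165 mod 8 = 5)
  pull out 2: (2/165) = -1  (since 165 mod 8 = 5)
  reciprocity: (7/165) -> +(165/7)
  reduce: (4/7)
  pull out 2: (2/7) = +1  (since 7 mod 8 = 7)
  pull out 2: (2/7) = +1  (since 7 mod 8 = 7)
  (1/7) = 1
Product of signs = 1

1


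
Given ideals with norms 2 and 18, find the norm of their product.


N(IJ) = N(I) * N(J)
= 2 * 18
= 36

36


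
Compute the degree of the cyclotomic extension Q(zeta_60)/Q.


The degree equals Euler's totient phi(60).
60 = 2^2 * 3 * 5
phi(60) = 16

16


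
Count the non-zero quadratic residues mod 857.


For prime p, the number of non-zero quadratic residues is (p-1)/2.
= (857-1)/2
= 428

428


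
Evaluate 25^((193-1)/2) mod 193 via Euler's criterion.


p = 193 is prime and the exponent is (p-1)/2 = 96, so by Euler's criterion 25^96 = (25/193) = +1 or -1 mod 193.
Compute by square-and-multiply:
  96 = 64 + 32 (binary 1100000)
  Repeated squaring mod 193: 25^1 = 25, 25^2 = 46, 25^4 = 186, 25^8 = 49, 25^16 = 85, 25^32 = 84, 25^64 = 108
  25^96 = 25^64 * 25^32 = 108 * 84 mod 193
    108 * 84 = 9072 = 1 mod 193
  25^96 = 1 mod 193
Result 1: 25 is a quadratic residue mod 193.
25^96 mod 193 = 1

1


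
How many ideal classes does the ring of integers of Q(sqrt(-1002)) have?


K = Q(sqrt(-1002)). d mod 4 = 2, so D = disc(K) = 4d = -4008
h(K) equals the number of primitive reduced positive-definite forms (a, b, c) = a*x^2 + b*x*y + c*y^2 with b^2 - 4ac = D,
where reduced means |b| <= a <= c, with b >= 0 whenever |b| = a or a = c, and primitive means gcd(a, b, c) = 1.
Reduced forces 3a^2 <= |D| = 4008, so 1 <= a <= 36; b must have the parity of D, and c = (b^2 - D)/(4a) must be an integer >= a.
Enumerate a = 1..36, b in [-a, a]:
  a=1: (1, 0, 1002)  [1]
  a=2: (2, 0, 501)  [1]
  a=3: (3, 0, 334)  [1]
  a=4..5: none
  a=6: (6, 0, 167)  [1]
  a=7..12: none
  a=13: (13, -10, 79), (13, 10, 79)  [2]
  a=14..16: none
  a=17: (17, -2, 59), (17, 2, 59)  [2]
  a=18: none
  a=19: (19, -18, 57), (19, 18, 57)  [2]
  a=20..25: none
  a=26: (26, -16, 41), (26, 16, 41)  [2]
  a=27..28: none
  a=29: (29, -20, 38), (29, 20, 38)  [2]
  a=30..33: none
  a=34: (34, -32, 37), (34, 32, 37)  [2]
  a=35..36: none
Total reduced forms: 1 + 1 + 1 + 1 + 2 + 2 + 2 + 2 + 2 + 2 = 16
h = 16

16


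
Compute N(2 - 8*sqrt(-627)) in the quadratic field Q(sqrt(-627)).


N(a + b*sqrt(d)) = a^2 - d*b^2
= (2)^2 - (-627)*(-8)^2
= 4 + 40128
= 40132

40132


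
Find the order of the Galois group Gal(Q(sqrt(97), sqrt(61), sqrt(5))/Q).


The 3 square roots of distinct primes are multiplicatively independent over Q,
so [K:Q] = 2^3 and Gal(K/Q) is isomorphic to (Z/2Z)^3.
|Gal| = 2^3 = 8

8


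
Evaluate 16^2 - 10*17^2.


x^2 - d*y^2
= 16^2 - 10*17^2
= 256 - 2890
= -2634

-2634


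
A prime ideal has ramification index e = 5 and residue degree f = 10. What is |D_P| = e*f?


|D_P| = e * f
= 5 * 10
= 50

50


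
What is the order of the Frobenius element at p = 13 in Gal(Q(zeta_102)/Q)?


The Frobenius at p in Gal(Q(zeta_n)/Q) = (Z/nZ)* is the class of p, so its order is ord_102(13), the smallest k >= 1 with 13^k = 1 mod 102.
n = 102 = 2 * 3 * 17, phi(102) = 32; the order divides phi(n).
Divisors of 32: 1, 2, 4, 8, 16, 32
Repeated squaring mod 102: 13^1 = 13, 13^2 = 67, 13^4 = 1, 13^8 = 1, 13^16 = 1, 13^32 = 1
Test divisors in increasing order:
  k=1: 13^1 = 13 mod 102
  k=2: 13^2 = 67 mod 102
  k=4: 13^4 = 1 mod 102  <- first divisor giving 1
Order = 4

4


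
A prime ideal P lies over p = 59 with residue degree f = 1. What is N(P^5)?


N(P^a) = p^(a*f)
= 59^(5*1)
= 59^5
= 714924299

714924299


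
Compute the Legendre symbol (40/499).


p = 499 is prime, so compute (40/499) with the reciprocity algorithm (Jacobi-symbol steps: pull out 2s via (2/n), flip via reciprocity, reduce):
  pull out 2: (2/499) = -1  (since 499 mod 8 = 3)
  pull out 2: (2/499) = -1  (since 499 mod 8 = 3)
  pull out 2: (2/499) = -1  (since 499 mod 8 = 3)
  reciprocity: (5/499) -> +(499/5)
  reduce: (4/5)
  pull out 2: (2/5) = -1  (since 5 mod 8 = 5)
  pull out 2: (2/5) = -1  (since 5 mod 8 = 5)
  (1/5) = 1
Product of signs = -1
(40/499) = -1

-1


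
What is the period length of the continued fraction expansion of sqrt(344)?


Run the CF algorithm for sqrt(344).
a_0 = floor(sqrt(344)) = 18; set m_0=0, q_0=1.
Recurrence: m' = q*a - m,  q' = (d - m'^2)/q,  a' = floor((a_0 + m')/q').
  step 1: m=18, q=20, a=1
  step 2: m=2, q=17, a=1
  step 3: m=15, q=7, a=4
  step 4: m=13, q=25, a=1
  step 5: m=12, q=8, a=3
  step 6: m=12, q=25, a=1
  step 7: m=13, q=7, a=4
  step 8: m=15, q=17, a=1
  step 9: m=2, q=20, a=1
  step 10: m=18, q=1, a=36
a_10 = 2*a_0 = 36, so the period closes here.
sqrt(344) = [18; 1, 1, 4, 1, 3, 1, 4, 1, 1, 36]
Period length = 10

10


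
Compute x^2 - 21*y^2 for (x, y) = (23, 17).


x^2 - d*y^2
= 23^2 - 21*17^2
= 529 - 6069
= -5540

-5540


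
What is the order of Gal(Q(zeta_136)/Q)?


|Gal(Q(zeta_136)/Q)| = phi(136)
= 64

64


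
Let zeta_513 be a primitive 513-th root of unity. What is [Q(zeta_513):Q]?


The degree equals Euler's totient phi(513).
513 = 3^3 * 19
phi(513) = 324

324


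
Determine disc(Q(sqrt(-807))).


For K = Q(sqrt(d)) with d squarefree: disc(K) = d if d = 1 mod 4, and disc(K) = 4d if d = 2 or 3 mod 4.
Here d = -807, and d mod 4 = 1.
d = 1 mod 4 (O_K = Z[(1+sqrt(d))/2]), so disc(K) = d = -807

-807


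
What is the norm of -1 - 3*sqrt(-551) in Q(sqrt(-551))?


N(a + b*sqrt(d)) = a^2 - d*b^2
= (-1)^2 - (-551)*(-3)^2
= 1 + 4959
= 4960

4960


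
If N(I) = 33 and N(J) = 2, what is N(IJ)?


N(IJ) = N(I) * N(J)
= 33 * 2
= 66

66


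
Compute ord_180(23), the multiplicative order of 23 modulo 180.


We want ord_180(23), the smallest k >= 1 with 23^k = 1 mod 180.
n = 180 = 2^2 * 3^2 * 5, phi(180) = 48; the order divides phi(n).
Divisors of 48: 1, 2, 3, 4, 6, 8, 12, 16, 24, 48
Repeated squaring mod 180: 23^1 = 23, 23^2 = 169, 23^4 = 121, 23^8 = 61, 23^16 = 121, 23^32 = 61
Test divisors in increasing order:
  k=1: 23^1 = 23 mod 180
  k=2: 23^2 = 169 mod 180
  k=3: 23^3 = 169 * 23 = 107 mod 180
  k=4: 23^4 = 121 mod 180
  k=6: 23^6 = 121 * 169 = 109 mod 180
  k=8: 23^8 = 61 mod 180
  k=12: 23^12 = 61 * 121 = 1 mod 180  <- first divisor giving 1
Order = 12

12


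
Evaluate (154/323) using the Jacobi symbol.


Compute (154/323) via quadratic reciprocity:
  pull out 2: (2/323) = -1  (since 323 mod 8 = 3)
  reciprocity: (77/323) -> +(323/77)
  reduce: (15/77)
  reciprocity: (15/77) -> +(77/15)
  reduce: (2/15)
  pull out 2: (2/15) = +1  (since 15 mod 8 = 7)
  (1/15) = 1
Product of signs = -1

-1


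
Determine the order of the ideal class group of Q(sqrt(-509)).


K = Q(sqrt(-509)). d mod 4 = 3, so D = disc(K) = 4d = -2036
h(K) equals the number of primitive reduced positive-definite forms (a, b, c) = a*x^2 + b*x*y + c*y^2 with b^2 - 4ac = D,
where reduced means |b| <= a <= c, with b >= 0 whenever |b| = a or a = c, and primitive means gcd(a, b, c) = 1.
Reduced forces 3a^2 <= |D| = 2036, so 1 <= a <= 26; b must have the parity of D, and c = (b^2 - D)/(4a) must be an integer >= a.
Enumerate a = 1..26, b in [-a, a]:
  a=1: (1, 0, 509)  [1]
  a=2: (2, 2, 255)  [1]
  a=3: (3, -2, 170), (3, 2, 170)  [2]
  a=4: none
  a=5: (5, -2, 102), (5, 2, 102)  [2]
  a=6: (6, -2, 85), (6, 2, 85)  [2]
  a=7: (7, -6, 74), (7, 6, 74)  [2]
  a=8: none
  a=9: (9, -4, 57), (9, 4, 57)  [2]
  a=10: (10, -2, 51), (10, 2, 51)  [2]
  a=11..13: none
  a=14: (14, -6, 37), (14, 6, 37)  [2]
  a=15: (15, -8, 35), (15, -2, 34), (15, 2, 34), (15, 8, 35)  [4]
  a=16: none
  a=17: (17, -2, 30), (17, 2, 30)  [2]
  a=18: (18, -14, 31), (18, 14, 31)  [2]
  a=19: (19, -4, 27), (19, 4, 27)  [2]
  a=20: none
  a=21: (21, -20, 29), (21, -8, 25), (21, 8, 25), (21, 20, 29)  [4]
  a=22..26: none
Total reduced forms: 1 + 1 + 2 + 2 + 2 + 2 + 2 + 2 + 2 + 4 + 2 + 2 + 2 + 4 = 30
h = 30

30


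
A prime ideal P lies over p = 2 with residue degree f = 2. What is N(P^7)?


N(P^a) = p^(a*f)
= 2^(7*2)
= 2^14
= 16384

16384


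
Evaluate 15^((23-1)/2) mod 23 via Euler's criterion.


p = 23 is prime and the exponent is (p-1)/2 = 11, so by Euler's criterion 15^11 = (15/23) = +1 or -1 mod 23.
Compute by square-and-multiply:
  11 = 8 + 2 + 1 (binary 1011)
  Repeated squaring mod 23: 15^1 = 15, 15^2 = 18, 15^4 = 2, 15^8 = 4
  15^11 = 15^8 * 15^2 * 15^1 = 4 * 18 * 15 mod 23
    4 * 18 = 72 = 3 mod 23
    3 * 15 = 45 = 22 mod 23
  15^11 = 22 mod 23
Result 22 = p - 1 = -1 mod 23: 15 is a quadratic non-residue mod 23. As a residue in [0, p-1] the value is 22.
15^11 mod 23 = 22

22


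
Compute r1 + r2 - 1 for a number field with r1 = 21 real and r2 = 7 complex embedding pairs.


By Dirichlet's unit theorem:
rank = r1 + r2 - 1
= 21 + 7 - 1
= 27

27


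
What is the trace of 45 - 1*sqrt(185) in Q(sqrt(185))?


Tr(a + b*sqrt(d)) = (a + b*sqrt(d)) + (a - b*sqrt(d)) = 2a
= 2 * (45)
= 90

90


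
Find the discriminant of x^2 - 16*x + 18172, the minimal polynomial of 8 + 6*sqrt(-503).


The element 8 + 6*sqrt(-503) has minimal polynomial:
x^2 - 16*x + 18172
Discriminant = (-16)^2 - 4*(18172)
= 256 - 72688
= -72432

-72432


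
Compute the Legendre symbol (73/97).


p = 97 is prime, so compute (73/97) with the reciprocity algorithm (Jacobi-symbol steps: pull out 2s via (2/n), flip via reciprocity, reduce):
  reciprocity: (73/97) -> +(97/73)
  reduce: (24/73)
  pull out 2: (2/73) = +1  (since 73 mod 8 = 1)
  pull out 2: (2/73) = +1  (since 73 mod 8 = 1)
  pull out 2: (2/73) = +1  (since 73 mod 8 = 1)
  reciprocity: (3/73) -> +(73/3)
  reduce: (1/3)
  (1/3) = 1
Product of signs = 1
(73/97) = 1

1


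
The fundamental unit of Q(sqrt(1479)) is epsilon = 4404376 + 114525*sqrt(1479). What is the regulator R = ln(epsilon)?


epsilon = 4404376 + 114525*sqrt(1479)
= 8.8088e+06
R = ln(8.8088e+06)
= 15.9913

15.9913


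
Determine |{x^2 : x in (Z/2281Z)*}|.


For prime p, the number of non-zero quadratic residues is (p-1)/2.
= (2281-1)/2
= 1140

1140


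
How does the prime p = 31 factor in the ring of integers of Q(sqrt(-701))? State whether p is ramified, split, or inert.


K = Q(sqrt(-701)). Since d mod 4 = 3, disc(K) = -2804.
Check p | disc: -2804 mod 31 = 17.
p does not divide disc. Compute Legendre symbol (d/p):
12^((31-1)/2) mod 31 = -1
(d/p) = -1, so p is inert: (p) stays prime with e=1, f=2, g=1.
Therefore p is inert.

inert


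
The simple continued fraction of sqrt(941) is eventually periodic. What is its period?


Run the CF algorithm for sqrt(941).
a_0 = floor(sqrt(941)) = 30; set m_0=0, q_0=1.
Recurrence: m' = q*a - m,  q' = (d - m'^2)/q,  a' = floor((a_0 + m')/q').
  step 1: m=30, q=41, a=1
  step 2: m=11, q=20, a=2
  step 3: m=29, q=5, a=11
  step 4: m=26, q=53, a=1
  step 5: m=27, q=4, a=14
  step 6: m=29, q=25, a=2
  step 7: m=21, q=20, a=2
  step 8: m=19, q=29, a=1
  step 9: m=10, q=29, a=1
  step 10: m=19, q=20, a=2
  step 11: m=21, q=25, a=2
  step 12: m=29, q=4, a=14
  step 13: m=27, q=53, a=1
  step 14: m=26, q=5, a=11
  step 15: m=29, q=20, a=2
  step 16: m=11, q=41, a=1
  step 17: m=30, q=1, a=60
a_17 = 2*a_0 = 60, so the period closes here.
sqrt(941) = [30; 1, 2, 11, 1, 14, 2, 2, 1, 1, 2, 2, 14, 1, 11, 2, 1, 60]
Period length = 17

17


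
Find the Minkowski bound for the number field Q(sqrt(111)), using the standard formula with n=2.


d = 111, d mod 4 = 3, so disc(K) = 4d = 444; |disc(K)| = 444
Real quadratic field, so n = 2, s = r2 = 0, r1 = 2
M = (n!/n^n) * (4/pi)^s * sqrt(|disc(K)|) = (2!/2^2) * (4/pi)^0 * sqrt(444)
= 0.5 * 1.000000 * 21.071308
= 10.5357

10.5357


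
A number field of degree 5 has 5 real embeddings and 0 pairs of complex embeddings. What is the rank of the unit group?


By Dirichlet's unit theorem:
rank = r1 + r2 - 1
= 5 + 0 - 1
= 4

4


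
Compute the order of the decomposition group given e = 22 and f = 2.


|D_P| = e * f
= 22 * 2
= 44

44


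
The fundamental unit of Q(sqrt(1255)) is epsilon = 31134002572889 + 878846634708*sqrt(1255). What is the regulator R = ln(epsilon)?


epsilon = 31134002572889 + 878846634708*sqrt(1255)
= 6.2268e+13
R = ln(6.2268e+13)
= 31.7625

31.7625


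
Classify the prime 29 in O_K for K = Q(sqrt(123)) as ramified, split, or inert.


K = Q(sqrt(123)). Since d mod 4 = 3, disc(K) = 492.
Check p | disc: 492 mod 29 = 28.
p does not divide disc. Compute Legendre symbol (d/p):
7^((29-1)/2) mod 29 = 1
(d/p) = 1, so p splits: (p) = P*P' with e=1, f=1, g=2.
Therefore p is split.

split


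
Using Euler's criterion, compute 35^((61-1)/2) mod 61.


p = 61 is prime and the exponent is (p-1)/2 = 30, so by Euler's criterion 35^30 = (35/61) = +1 or -1 mod 61.
Compute by square-and-multiply:
  30 = 16 + 8 + 4 + 2 (binary 11110)
  Repeated squaring mod 61: 35^1 = 35, 35^2 = 5, 35^4 = 25, 35^8 = 15, 35^16 = 42
  35^30 = 35^16 * 35^8 * 35^4 * 35^2 = 42 * 15 * 25 * 5 mod 61
    42 * 15 = 630 = 20 mod 61
    20 * 25 = 500 = 12 mod 61
    12 * 5 = 60 = 60 mod 61
  35^30 = 60 mod 61
Result 60 = p - 1 = -1 mod 61: 35 is a quadratic non-residue mod 61. As a residue in [0, p-1] the value is 60.
35^30 mod 61 = 60

60


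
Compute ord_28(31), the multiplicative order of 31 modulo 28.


We want ord_28(31), the smallest k >= 1 with 31^k = 1 mod 28.
n = 28 = 2^2 * 7, phi(28) = 12; the order divides phi(n).
Divisors of 12: 1, 2, 3, 4, 6, 12
Repeated squaring mod 28: 31^1 = 3, 31^2 = 9, 31^4 = 25, 31^8 = 9
Test divisors in increasing order:
  k=1: 31^1 = 3 mod 28
  k=2: 31^2 = 9 mod 28
  k=3: 31^3 = 9 * 3 = 27 mod 28
  k=4: 31^4 = 25 mod 28
  k=6: 31^6 = 25 * 9 = 1 mod 28  <- first divisor giving 1
Order = 6

6


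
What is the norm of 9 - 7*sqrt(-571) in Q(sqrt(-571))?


N(a + b*sqrt(d)) = a^2 - d*b^2
= (9)^2 - (-571)*(-7)^2
= 81 + 27979
= 28060

28060


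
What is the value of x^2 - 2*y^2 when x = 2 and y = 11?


x^2 - d*y^2
= 2^2 - 2*11^2
= 4 - 242
= -238

-238


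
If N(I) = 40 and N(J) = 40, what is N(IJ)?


N(IJ) = N(I) * N(J)
= 40 * 40
= 1600

1600


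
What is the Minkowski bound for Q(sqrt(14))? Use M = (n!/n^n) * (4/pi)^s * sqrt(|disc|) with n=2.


d = 14, d mod 4 = 2, so disc(K) = 4d = 56; |disc(K)| = 56
Real quadratic field, so n = 2, s = r2 = 0, r1 = 2
M = (n!/n^n) * (4/pi)^s * sqrt(|disc(K)|) = (2!/2^2) * (4/pi)^0 * sqrt(56)
= 0.5 * 1.000000 * 7.483315
= 3.7417

3.7417


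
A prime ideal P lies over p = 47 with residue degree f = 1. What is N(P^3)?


N(P^a) = p^(a*f)
= 47^(3*1)
= 47^3
= 103823

103823


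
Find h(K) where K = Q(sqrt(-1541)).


K = Q(sqrt(-1541)). d mod 4 = 3, so D = disc(K) = 4d = -6164
h(K) equals the number of primitive reduced positive-definite forms (a, b, c) = a*x^2 + b*x*y + c*y^2 with b^2 - 4ac = D,
where reduced means |b| <= a <= c, with b >= 0 whenever |b| = a or a = c, and primitive means gcd(a, b, c) = 1.
Reduced forces 3a^2 <= |D| = 6164, so 1 <= a <= 45; b must have the parity of D, and c = (b^2 - D)/(4a) must be an integer >= a.
Enumerate a = 1..45, b in [-a, a]:
  a=1: (1, 0, 1541)  [1]
  a=2: (2, 2, 771)  [1]
  a=3: (3, -2, 514), (3, 2, 514)  [2]
  a=4: none
  a=5: (5, -4, 309), (5, 4, 309)  [2]
  a=6: (6, -2, 257), (6, 2, 257)  [2]
  a=7..8: none
  a=9: (9, -8, 173), (9, 8, 173)  [2]
  a=10: (10, -6, 155), (10, 6, 155)  [2]
  a=11..14: none
  a=15: (15, -14, 106), (15, -4, 103), (15, 4, 103), (15, 14, 106)  [4]
  a=16..17: none
  a=18: (18, -10, 87), (18, 10, 87)  [2]
  a=19: (19, -12, 83), (19, 12, 83)  [2]
  a=20..22: none
  a=23: (23, 0, 67)  [1]
  a=24: none
  a=25: (25, -6, 62), (25, 6, 62)  [2]
  a=26: none
  a=27: (27, -10, 58), (27, 10, 58)  [2]
  a=28: none
  a=29: (29, -10, 54), (29, 10, 54)  [2]
  a=30: (30, -26, 57), (30, -14, 53), (30, 14, 53), (30, 26, 57)  [4]
  a=31: (31, -6, 50), (31, 6, 50)  [2]
  a=32..37: none
  a=38: (38, -26, 45), (38, 26, 45)  [2]
  a=39..44: none
  a=45: (45, 44, 45)  [1]
Total reduced forms: 1 + 1 + 2 + 2 + 2 + 2 + 2 + 4 + 2 + 2 + 1 + 2 + 2 + 2 + 4 + 2 + 2 + 1 = 36
h = 36

36
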